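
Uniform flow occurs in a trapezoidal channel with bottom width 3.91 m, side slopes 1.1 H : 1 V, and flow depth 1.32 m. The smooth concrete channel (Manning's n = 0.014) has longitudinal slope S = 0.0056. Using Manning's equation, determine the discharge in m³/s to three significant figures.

35.4 m³/s

A = (b + z·y)·y = (3.91 + 1.1×1.32)×1.32 = 7.078 m²
P = b + 2y√(1+z²) = 3.91 + 2×1.32×√(1+1.1²) = 7.835 m
R = A/P = 7.078/7.835 = 0.9034 m
Q = (1/n)·A·R^(2/3)·S^(1/2) = (1/0.014) × 7.078 × 0.9034^(2/3) × 0.0056^(1/2) = 35.36 m³/s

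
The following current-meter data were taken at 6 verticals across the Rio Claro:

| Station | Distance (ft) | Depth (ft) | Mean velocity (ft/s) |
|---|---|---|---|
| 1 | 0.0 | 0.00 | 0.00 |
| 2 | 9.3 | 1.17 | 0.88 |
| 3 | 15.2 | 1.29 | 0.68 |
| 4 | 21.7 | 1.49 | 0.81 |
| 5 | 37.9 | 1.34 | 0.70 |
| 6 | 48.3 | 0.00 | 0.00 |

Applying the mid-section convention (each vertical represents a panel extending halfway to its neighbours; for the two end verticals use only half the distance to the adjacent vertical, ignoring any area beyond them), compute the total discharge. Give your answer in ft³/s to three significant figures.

w_2 = (15.2 − 0.0)/2 = 7.6 ft; q_2 = 0.88 × 1.17 × 7.6 = 7.825 ft³/s
w_3 = (21.7 − 9.3)/2 = 6.2 ft; q_3 = 0.68 × 1.29 × 6.2 = 5.439 ft³/s
w_4 = (37.9 − 15.2)/2 = 11.35 ft; q_4 = 0.81 × 1.49 × 11.35 = 13.70 ft³/s
w_5 = (48.3 − 21.7)/2 = 13.3 ft; q_5 = 0.70 × 1.34 × 13.3 = 12.48 ft³/s
Stations 1, 6 contribute zero (depth or velocity is 0).
Q = Σ qᵢ = 39.44 ft³/s

39.4 ft³/s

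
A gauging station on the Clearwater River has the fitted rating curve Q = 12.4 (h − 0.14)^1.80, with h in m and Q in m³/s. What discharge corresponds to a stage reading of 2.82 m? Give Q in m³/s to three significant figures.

Q = 12.4 × (2.82 − 0.14)^1.80 = 12.4 × 2.68^1.80 = 73.12 m³/s

73.1 m³/s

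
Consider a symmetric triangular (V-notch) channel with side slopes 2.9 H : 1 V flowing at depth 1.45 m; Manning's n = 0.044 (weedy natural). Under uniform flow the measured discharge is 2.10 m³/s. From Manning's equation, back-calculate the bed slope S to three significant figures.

0.000380

A = z·y² = 2.9×1.45² = 6.097 m²
P = 2y√(1+z²) = 2×1.45×√(1+2.9²) = 8.896 m
R = A/P = 6.097/8.896 = 0.6854 m
S = (Q·n / (1·A·R^(2/3)))² = (2.10×0.044 / (1×6.097×0.7774))² = 0.0003800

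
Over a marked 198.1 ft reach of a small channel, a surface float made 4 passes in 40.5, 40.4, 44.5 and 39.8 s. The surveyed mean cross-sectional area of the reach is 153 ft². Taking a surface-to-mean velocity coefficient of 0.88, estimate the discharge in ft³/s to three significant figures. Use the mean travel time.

t̄ = (40.5 + 40.4 + 44.5 + 39.8) / 4 = 41.3 s
v_surface = L / t̄ = 198.1 / 41.3 = 4.797 ft/s
v_mean = 0.88 × 4.797 = 4.221 ft/s
Q = A × v_mean = 153 × 4.221 = 645.8 ft³/s

646 ft³/s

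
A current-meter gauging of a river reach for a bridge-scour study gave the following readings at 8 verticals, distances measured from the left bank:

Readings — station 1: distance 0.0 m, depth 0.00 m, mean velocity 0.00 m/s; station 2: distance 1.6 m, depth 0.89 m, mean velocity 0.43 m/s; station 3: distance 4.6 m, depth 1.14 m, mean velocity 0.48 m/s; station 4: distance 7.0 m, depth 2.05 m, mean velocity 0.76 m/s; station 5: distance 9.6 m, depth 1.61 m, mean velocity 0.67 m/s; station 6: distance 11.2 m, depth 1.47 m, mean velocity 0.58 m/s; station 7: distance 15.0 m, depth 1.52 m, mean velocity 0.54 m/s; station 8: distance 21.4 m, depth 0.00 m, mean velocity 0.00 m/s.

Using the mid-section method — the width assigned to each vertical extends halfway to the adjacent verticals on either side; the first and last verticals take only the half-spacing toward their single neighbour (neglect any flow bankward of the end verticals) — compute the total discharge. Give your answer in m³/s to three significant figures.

w_2 = (4.6 − 0.0)/2 = 2.3 m; q_2 = 0.43 × 0.89 × 2.3 = 0.8802 m³/s
w_3 = (7.0 − 1.6)/2 = 2.7 m; q_3 = 0.48 × 1.14 × 2.7 = 1.477 m³/s
w_4 = (9.6 − 4.6)/2 = 2.5 m; q_4 = 0.76 × 2.05 × 2.5 = 3.895 m³/s
w_5 = (11.2 − 7.0)/2 = 2.1 m; q_5 = 0.67 × 1.61 × 2.1 = 2.265 m³/s
w_6 = (15.0 − 9.6)/2 = 2.7 m; q_6 = 0.58 × 1.47 × 2.7 = 2.302 m³/s
w_7 = (21.4 − 11.2)/2 = 5.1 m; q_7 = 0.54 × 1.52 × 5.1 = 4.186 m³/s
Stations 1, 8 contribute zero (depth or velocity is 0).
Q = Σ qᵢ = 15.01 m³/s

15.0 m³/s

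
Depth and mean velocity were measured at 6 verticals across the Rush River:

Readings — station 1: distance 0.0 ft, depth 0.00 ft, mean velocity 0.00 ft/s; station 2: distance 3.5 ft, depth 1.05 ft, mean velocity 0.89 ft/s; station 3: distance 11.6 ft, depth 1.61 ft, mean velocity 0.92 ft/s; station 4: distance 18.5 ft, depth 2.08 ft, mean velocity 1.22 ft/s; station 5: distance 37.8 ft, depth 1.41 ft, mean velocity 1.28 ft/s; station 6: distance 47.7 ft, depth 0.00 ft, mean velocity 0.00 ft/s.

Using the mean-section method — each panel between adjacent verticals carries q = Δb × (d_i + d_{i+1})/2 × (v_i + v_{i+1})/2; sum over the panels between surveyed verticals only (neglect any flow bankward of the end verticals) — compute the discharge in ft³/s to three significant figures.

70.8 ft³/s

Panel 1-2: Δb = 3.5 ft, d̄ = (0.00+1.05)/2 = 0.525, v̄ = (0.00+0.89)/2 = 0.445 → q = 3.5×0.525×0.445 = 0.8177 ft³/s
Panel 2-3: Δb = 8.1 ft, d̄ = (1.05+1.61)/2 = 1.33, v̄ = (0.89+0.92)/2 = 0.905 → q = 8.1×1.33×0.905 = 9.750 ft³/s
Panel 3-4: Δb = 6.9 ft, d̄ = (1.61+2.08)/2 = 1.845, v̄ = (0.92+1.22)/2 = 1.07 → q = 6.9×1.845×1.07 = 13.62 ft³/s
Panel 4-5: Δb = 19.3 ft, d̄ = (2.08+1.41)/2 = 1.745, v̄ = (1.22+1.28)/2 = 1.25 → q = 19.3×1.745×1.25 = 42.10 ft³/s
Panel 5-6: Δb = 9.9 ft, d̄ = (1.41+0.00)/2 = 0.705, v̄ = (1.28+0.00)/2 = 0.64 → q = 9.9×0.705×0.64 = 4.467 ft³/s
Q = Σ q = 70.75 ft³/s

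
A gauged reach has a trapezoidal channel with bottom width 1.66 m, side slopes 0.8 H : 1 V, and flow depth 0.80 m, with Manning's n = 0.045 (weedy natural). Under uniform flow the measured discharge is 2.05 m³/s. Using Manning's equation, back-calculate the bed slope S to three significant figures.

A = (b + z·y)·y = (1.66 + 0.8×0.80)×0.80 = 1.840 m²
P = b + 2y√(1+z²) = 1.66 + 2×0.80×√(1+0.8²) = 3.709 m
R = A/P = 1.840/3.709 = 0.4961 m
S = (Q·n / (1·A·R^(2/3)))² = (2.05×0.045 / (1×1.840×0.6267))² = 0.006401

0.00640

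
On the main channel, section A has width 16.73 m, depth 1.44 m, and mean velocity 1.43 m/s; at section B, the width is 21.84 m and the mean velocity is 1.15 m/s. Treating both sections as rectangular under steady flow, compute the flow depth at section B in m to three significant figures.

Q = A₁V₁ = (16.73×1.44) × 1.43 = 34.45 m³/s
d₂ = Q/(b₂ V₂) = 34.45/(21.84×1.15) = 1.372 m

1.37 m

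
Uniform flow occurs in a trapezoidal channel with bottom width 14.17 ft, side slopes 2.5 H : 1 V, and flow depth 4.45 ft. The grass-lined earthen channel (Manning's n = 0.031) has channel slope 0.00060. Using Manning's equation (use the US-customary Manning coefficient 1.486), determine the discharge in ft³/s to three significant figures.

272 ft³/s

A = (b + z·y)·y = (14.17 + 2.5×4.45)×4.45 = 112.6 ft²
P = b + 2y√(1+z²) = 14.17 + 2×4.45×√(1+2.5²) = 38.13 ft
R = A/P = 112.6/38.13 = 2.952 ft
Q = (1.486/n)·A·R^(2/3)·S^(1/2) = (1.486/0.031) × 112.6 × 2.952^(2/3) × 0.00060^(1/2) = 272.0 ft³/s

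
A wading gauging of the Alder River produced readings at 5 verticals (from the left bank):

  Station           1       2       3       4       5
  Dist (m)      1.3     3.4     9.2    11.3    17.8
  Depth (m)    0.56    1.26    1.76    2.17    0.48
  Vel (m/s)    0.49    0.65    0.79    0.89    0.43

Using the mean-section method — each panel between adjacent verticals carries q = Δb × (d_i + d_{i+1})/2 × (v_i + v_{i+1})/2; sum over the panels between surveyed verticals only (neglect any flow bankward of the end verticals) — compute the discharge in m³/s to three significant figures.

Panel 1-2: Δb = 2.1 m, d̄ = (0.56+1.26)/2 = 0.91, v̄ = (0.49+0.65)/2 = 0.57 → q = 2.1×0.91×0.57 = 1.089 m³/s
Panel 2-3: Δb = 5.8 m, d̄ = (1.26+1.76)/2 = 1.51, v̄ = (0.65+0.79)/2 = 0.72 → q = 5.8×1.51×0.72 = 6.306 m³/s
Panel 3-4: Δb = 2.1 m, d̄ = (1.76+2.17)/2 = 1.965, v̄ = (0.79+0.89)/2 = 0.84 → q = 2.1×1.965×0.84 = 3.466 m³/s
Panel 4-5: Δb = 6.5 m, d̄ = (2.17+0.48)/2 = 1.325, v̄ = (0.89+0.43)/2 = 0.66 → q = 6.5×1.325×0.66 = 5.684 m³/s
Q = Σ q = 16.55 m³/s

16.5 m³/s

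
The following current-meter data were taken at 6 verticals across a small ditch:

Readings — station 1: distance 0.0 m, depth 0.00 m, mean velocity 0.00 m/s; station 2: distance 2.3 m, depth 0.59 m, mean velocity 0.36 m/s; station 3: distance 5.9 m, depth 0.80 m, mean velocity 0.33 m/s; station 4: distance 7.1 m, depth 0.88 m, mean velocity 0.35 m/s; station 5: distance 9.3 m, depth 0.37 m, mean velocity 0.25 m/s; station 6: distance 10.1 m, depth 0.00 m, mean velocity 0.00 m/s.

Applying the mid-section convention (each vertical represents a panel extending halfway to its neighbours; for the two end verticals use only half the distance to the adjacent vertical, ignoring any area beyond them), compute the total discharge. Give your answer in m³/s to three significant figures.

w_2 = (5.9 − 0.0)/2 = 2.95 m; q_2 = 0.36 × 0.59 × 2.95 = 0.6266 m³/s
w_3 = (7.1 − 2.3)/2 = 2.4 m; q_3 = 0.33 × 0.80 × 2.4 = 0.6336 m³/s
w_4 = (9.3 − 5.9)/2 = 1.7 m; q_4 = 0.35 × 0.88 × 1.7 = 0.5236 m³/s
w_5 = (10.1 − 7.1)/2 = 1.5 m; q_5 = 0.25 × 0.37 × 1.5 = 0.1388 m³/s
Stations 1, 6 contribute zero (depth or velocity is 0).
Q = Σ qᵢ = 1.923 m³/s

1.92 m³/s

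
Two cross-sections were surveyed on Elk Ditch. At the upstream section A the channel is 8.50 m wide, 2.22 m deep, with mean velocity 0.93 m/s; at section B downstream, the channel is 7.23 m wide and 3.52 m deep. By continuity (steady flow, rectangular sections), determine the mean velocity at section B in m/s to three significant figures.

Q = A₁V₁ = (8.50×2.22) × 0.93 = 17.55 m³/s
A₂ = 7.23 × 3.52 = 25.45 m²
V₂ = Q/A₂ = 17.55/25.45 = 0.6896 m/s

0.690 m/s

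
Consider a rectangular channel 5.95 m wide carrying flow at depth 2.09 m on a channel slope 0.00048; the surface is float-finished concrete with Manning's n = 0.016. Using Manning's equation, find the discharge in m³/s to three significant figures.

A = b·y = 5.95 × 2.09 = 12.44 m²
P = b + 2y = 5.95 + 2×2.09 = 10.13 m
R = A/P = 12.44/10.13 = 1.228 m
Q = (1/n)·A·R^(2/3)·S^(1/2) = (1/0.016) × 12.44 × 1.228^(2/3) × 0.00048^(1/2) = 19.52 m³/s

19.5 m³/s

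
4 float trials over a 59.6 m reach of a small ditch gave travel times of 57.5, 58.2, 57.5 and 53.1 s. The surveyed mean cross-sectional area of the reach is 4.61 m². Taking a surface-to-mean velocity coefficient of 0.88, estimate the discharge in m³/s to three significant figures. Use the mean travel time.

t̄ = (57.5 + 58.2 + 57.5 + 53.1) / 4 = 56.575 s
v_surface = L / t̄ = 59.6 / 56.575 = 1.053 m/s
v_mean = 0.88 × 1.053 = 0.9271 m/s
Q = A × v_mean = 4.61 × 0.9271 = 4.274 m³/s

4.27 m³/s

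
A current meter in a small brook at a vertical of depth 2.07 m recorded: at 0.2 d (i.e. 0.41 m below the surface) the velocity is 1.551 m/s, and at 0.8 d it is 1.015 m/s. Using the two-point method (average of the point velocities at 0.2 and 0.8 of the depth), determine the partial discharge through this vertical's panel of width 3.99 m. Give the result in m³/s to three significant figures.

10.6 m³/s

v̄ = (1.551 + 1.015) / 2 = 1.283 m/s
q = v̄ × d × w = 1.283 × 2.07 × 3.99 = 10.60 m³/s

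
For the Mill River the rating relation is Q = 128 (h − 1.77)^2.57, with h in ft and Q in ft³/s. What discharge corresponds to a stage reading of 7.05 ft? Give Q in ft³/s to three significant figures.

9210 ft³/s

Q = 128 × (7.05 − 1.77)^2.57 = 128 × 5.28^2.57 = 9213 ft³/s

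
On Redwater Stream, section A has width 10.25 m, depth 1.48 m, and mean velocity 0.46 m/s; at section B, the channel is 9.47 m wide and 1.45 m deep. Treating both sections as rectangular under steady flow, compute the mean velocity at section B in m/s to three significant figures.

0.508 m/s

Q = A₁V₁ = (10.25×1.48) × 0.46 = 6.978 m³/s
A₂ = 9.47 × 1.45 = 13.73 m²
V₂ = Q/A₂ = 6.978/13.73 = 0.5082 m/s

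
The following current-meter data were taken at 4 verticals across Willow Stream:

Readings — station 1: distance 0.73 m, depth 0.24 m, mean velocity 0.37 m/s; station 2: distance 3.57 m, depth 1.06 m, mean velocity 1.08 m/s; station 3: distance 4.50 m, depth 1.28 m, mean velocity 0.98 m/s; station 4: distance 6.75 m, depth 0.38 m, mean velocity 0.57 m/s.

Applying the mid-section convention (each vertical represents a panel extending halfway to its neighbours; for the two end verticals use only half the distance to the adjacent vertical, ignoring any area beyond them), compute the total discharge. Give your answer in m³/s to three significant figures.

4.52 m³/s

w_1 = (3.57 − 0.73)/2 = 1.42 m; q_1 = 0.37 × 0.24 × 1.42 = 0.1261 m³/s
w_2 = (4.50 − 0.73)/2 = 1.885 m; q_2 = 1.08 × 1.06 × 1.885 = 2.158 m³/s
w_3 = (6.75 − 3.57)/2 = 1.59 m; q_3 = 0.98 × 1.28 × 1.59 = 1.994 m³/s
w_4 = (6.75 − 4.50)/2 = 1.125 m; q_4 = 0.57 × 0.38 × 1.125 = 0.2437 m³/s
Q = Σ qᵢ = 4.522 m³/s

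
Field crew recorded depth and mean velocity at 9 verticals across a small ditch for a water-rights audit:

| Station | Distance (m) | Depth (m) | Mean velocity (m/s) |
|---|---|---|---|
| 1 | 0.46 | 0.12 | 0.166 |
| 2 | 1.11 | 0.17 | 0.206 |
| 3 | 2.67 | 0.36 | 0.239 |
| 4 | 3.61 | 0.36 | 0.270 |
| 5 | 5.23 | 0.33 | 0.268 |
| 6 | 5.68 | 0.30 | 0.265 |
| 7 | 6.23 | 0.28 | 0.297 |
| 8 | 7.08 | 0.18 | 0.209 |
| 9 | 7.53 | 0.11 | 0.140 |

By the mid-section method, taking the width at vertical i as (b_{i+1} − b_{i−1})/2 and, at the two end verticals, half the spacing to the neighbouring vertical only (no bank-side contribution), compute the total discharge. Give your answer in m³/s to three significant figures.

0.495 m³/s

w_1 = (1.11 − 0.46)/2 = 0.325 m; q_1 = 0.166 × 0.12 × 0.325 = 0.006474 m³/s
w_2 = (2.67 − 0.46)/2 = 1.105 m; q_2 = 0.206 × 0.17 × 1.105 = 0.03870 m³/s
w_3 = (3.61 − 1.11)/2 = 1.25 m; q_3 = 0.239 × 0.36 × 1.25 = 0.1076 m³/s
w_4 = (5.23 − 2.67)/2 = 1.28 m; q_4 = 0.270 × 0.36 × 1.28 = 0.1244 m³/s
w_5 = (5.68 − 3.61)/2 = 1.035 m; q_5 = 0.268 × 0.33 × 1.035 = 0.09154 m³/s
w_6 = (6.23 − 5.23)/2 = 0.5 m; q_6 = 0.265 × 0.30 × 0.5 = 0.03975 m³/s
w_7 = (7.08 − 5.68)/2 = 0.7 m; q_7 = 0.297 × 0.28 × 0.7 = 0.05821 m³/s
w_8 = (7.53 − 6.23)/2 = 0.65 m; q_8 = 0.209 × 0.18 × 0.65 = 0.02445 m³/s
w_9 = (7.53 − 7.08)/2 = 0.225 m; q_9 = 0.140 × 0.11 × 0.225 = 0.003465 m³/s
Q = Σ qᵢ = 0.4946 m³/s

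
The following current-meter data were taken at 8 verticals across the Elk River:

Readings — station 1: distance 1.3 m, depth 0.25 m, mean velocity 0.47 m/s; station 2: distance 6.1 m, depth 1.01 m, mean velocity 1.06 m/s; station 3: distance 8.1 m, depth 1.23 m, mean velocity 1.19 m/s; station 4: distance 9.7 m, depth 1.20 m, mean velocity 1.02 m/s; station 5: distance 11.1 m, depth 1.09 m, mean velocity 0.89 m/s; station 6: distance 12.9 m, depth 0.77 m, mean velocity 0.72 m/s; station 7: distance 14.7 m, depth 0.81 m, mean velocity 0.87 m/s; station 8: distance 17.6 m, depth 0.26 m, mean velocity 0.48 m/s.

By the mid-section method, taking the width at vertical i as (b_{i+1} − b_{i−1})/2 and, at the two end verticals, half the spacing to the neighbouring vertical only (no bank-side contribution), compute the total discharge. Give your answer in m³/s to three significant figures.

12.8 m³/s

w_1 = (6.1 − 1.3)/2 = 2.4 m; q_1 = 0.47 × 0.25 × 2.4 = 0.2820 m³/s
w_2 = (8.1 − 1.3)/2 = 3.4 m; q_2 = 1.06 × 1.01 × 3.4 = 3.640 m³/s
w_3 = (9.7 − 6.1)/2 = 1.8 m; q_3 = 1.19 × 1.23 × 1.8 = 2.635 m³/s
w_4 = (11.1 − 8.1)/2 = 1.5 m; q_4 = 1.02 × 1.20 × 1.5 = 1.836 m³/s
w_5 = (12.9 − 9.7)/2 = 1.6 m; q_5 = 0.89 × 1.09 × 1.6 = 1.552 m³/s
w_6 = (14.7 − 11.1)/2 = 1.8 m; q_6 = 0.72 × 0.77 × 1.8 = 0.9979 m³/s
w_7 = (17.6 − 12.9)/2 = 2.35 m; q_7 = 0.87 × 0.81 × 2.35 = 1.656 m³/s
w_8 = (17.6 − 14.7)/2 = 1.45 m; q_8 = 0.48 × 0.26 × 1.45 = 0.1810 m³/s
Q = Σ qᵢ = 12.78 m³/s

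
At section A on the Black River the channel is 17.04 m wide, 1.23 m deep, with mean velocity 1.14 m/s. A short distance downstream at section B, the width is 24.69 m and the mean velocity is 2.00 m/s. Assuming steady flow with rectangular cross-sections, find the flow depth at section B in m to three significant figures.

0.484 m

Q = A₁V₁ = (17.04×1.23) × 1.14 = 23.89 m³/s
d₂ = Q/(b₂ V₂) = 23.89/(24.69×2.00) = 0.4839 m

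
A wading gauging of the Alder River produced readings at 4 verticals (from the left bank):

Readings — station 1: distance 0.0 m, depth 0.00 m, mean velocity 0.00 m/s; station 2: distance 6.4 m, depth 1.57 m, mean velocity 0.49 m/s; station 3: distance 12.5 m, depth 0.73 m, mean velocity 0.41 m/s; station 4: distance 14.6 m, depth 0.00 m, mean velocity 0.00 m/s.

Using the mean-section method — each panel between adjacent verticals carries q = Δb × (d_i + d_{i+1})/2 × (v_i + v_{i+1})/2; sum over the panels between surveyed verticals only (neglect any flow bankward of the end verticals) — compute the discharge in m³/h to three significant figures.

16400 m³/h

Panel 1-2: Δb = 6.4 m, d̄ = (0.00+1.57)/2 = 0.785, v̄ = (0.00+0.49)/2 = 0.245 → q = 6.4×0.785×0.245 = 1.231 m³/s
Panel 2-3: Δb = 6.1 m, d̄ = (1.57+0.73)/2 = 1.15, v̄ = (0.49+0.41)/2 = 0.45 → q = 6.1×1.15×0.45 = 3.157 m³/s
Panel 3-4: Δb = 2.1 m, d̄ = (0.73+0.00)/2 = 0.365, v̄ = (0.41+0.00)/2 = 0.205 → q = 2.1×0.365×0.205 = 0.1571 m³/s
Q = Σ q = 4.545 m³/s
= 4.545 × 3600 = 16360 m³/h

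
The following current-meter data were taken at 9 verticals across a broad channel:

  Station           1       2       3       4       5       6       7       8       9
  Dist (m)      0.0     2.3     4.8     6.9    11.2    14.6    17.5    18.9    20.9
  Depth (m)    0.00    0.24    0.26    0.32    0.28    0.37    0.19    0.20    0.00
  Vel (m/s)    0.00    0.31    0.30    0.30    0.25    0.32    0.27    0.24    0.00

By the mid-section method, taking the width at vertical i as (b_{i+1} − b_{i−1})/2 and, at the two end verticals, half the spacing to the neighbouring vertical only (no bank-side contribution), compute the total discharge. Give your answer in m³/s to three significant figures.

1.50 m³/s

w_2 = (4.8 − 0.0)/2 = 2.4 m; q_2 = 0.31 × 0.24 × 2.4 = 0.1786 m³/s
w_3 = (6.9 − 2.3)/2 = 2.3 m; q_3 = 0.30 × 0.26 × 2.3 = 0.1794 m³/s
w_4 = (11.2 − 4.8)/2 = 3.2 m; q_4 = 0.30 × 0.32 × 3.2 = 0.3072 m³/s
w_5 = (14.6 − 6.9)/2 = 3.85 m; q_5 = 0.25 × 0.28 × 3.85 = 0.2695 m³/s
w_6 = (17.5 − 11.2)/2 = 3.15 m; q_6 = 0.32 × 0.37 × 3.15 = 0.3730 m³/s
w_7 = (18.9 − 14.6)/2 = 2.15 m; q_7 = 0.27 × 0.19 × 2.15 = 0.1103 m³/s
w_8 = (20.9 − 17.5)/2 = 1.7 m; q_8 = 0.24 × 0.20 × 1.7 = 0.08160 m³/s
Stations 1, 9 contribute zero (depth or velocity is 0).
Q = Σ qᵢ = 1.500 m³/s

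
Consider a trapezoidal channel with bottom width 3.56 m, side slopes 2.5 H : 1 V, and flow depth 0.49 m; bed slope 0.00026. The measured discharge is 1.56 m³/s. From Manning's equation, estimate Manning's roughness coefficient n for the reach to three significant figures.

0.0127

A = (b + z·y)·y = (3.56 + 2.5×0.49)×0.49 = 2.345 m²
P = b + 2y√(1+z²) = 3.56 + 2×0.49×√(1+2.5²) = 6.199 m
R = A/P = 2.345/6.199 = 0.3782 m
n = (1/Q)·A·R^(2/3)·S^(1/2) = (1/1.56) × 2.345 × 0.5230 × 0.01612 = 0.01268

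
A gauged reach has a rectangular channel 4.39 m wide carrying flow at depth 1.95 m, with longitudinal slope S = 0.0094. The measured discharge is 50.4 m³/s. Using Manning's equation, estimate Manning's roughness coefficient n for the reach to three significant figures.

0.0168

A = b·y = 4.39 × 1.95 = 8.561 m²
P = b + 2y = 4.39 + 2×1.95 = 8.290 m
R = A/P = 8.561/8.290 = 1.033 m
n = (1/Q)·A·R^(2/3)·S^(1/2) = (1/50.4) × 8.561 × 1.022 × 0.09695 = 0.01682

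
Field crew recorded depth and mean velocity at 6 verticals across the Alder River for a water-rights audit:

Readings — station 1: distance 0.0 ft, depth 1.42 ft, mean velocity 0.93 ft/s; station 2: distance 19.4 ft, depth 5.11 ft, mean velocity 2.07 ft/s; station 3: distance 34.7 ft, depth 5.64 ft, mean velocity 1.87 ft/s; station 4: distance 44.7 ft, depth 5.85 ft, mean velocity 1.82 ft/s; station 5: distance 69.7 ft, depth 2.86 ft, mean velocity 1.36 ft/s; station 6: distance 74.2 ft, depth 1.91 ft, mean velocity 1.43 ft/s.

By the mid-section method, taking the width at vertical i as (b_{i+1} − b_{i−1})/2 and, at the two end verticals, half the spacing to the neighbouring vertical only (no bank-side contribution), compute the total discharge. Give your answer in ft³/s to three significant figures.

580 ft³/s

w_1 = (19.4 − 0.0)/2 = 9.7 ft; q_1 = 0.93 × 1.42 × 9.7 = 12.81 ft³/s
w_2 = (34.7 − 0.0)/2 = 17.35 ft; q_2 = 2.07 × 5.11 × 17.35 = 183.5 ft³/s
w_3 = (44.7 − 19.4)/2 = 12.65 ft; q_3 = 1.87 × 5.64 × 12.65 = 133.4 ft³/s
w_4 = (69.7 − 34.7)/2 = 17.5 ft; q_4 = 1.82 × 5.85 × 17.5 = 186.3 ft³/s
w_5 = (74.2 − 44.7)/2 = 14.75 ft; q_5 = 1.36 × 2.86 × 14.75 = 57.37 ft³/s
w_6 = (74.2 − 69.7)/2 = 2.25 ft; q_6 = 1.43 × 1.91 × 2.25 = 6.145 ft³/s
Q = Σ qᵢ = 579.6 ft³/s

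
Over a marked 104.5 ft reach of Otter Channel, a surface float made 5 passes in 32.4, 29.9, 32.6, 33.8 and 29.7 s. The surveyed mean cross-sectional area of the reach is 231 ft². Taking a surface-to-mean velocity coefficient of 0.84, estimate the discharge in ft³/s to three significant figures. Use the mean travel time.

t̄ = (32.4 + 29.9 + 32.6 + 33.8 + 29.7) / 5 = 31.68 s
v_surface = L / t̄ = 104.5 / 31.68 = 3.299 ft/s
v_mean = 0.84 × 3.299 = 2.771 ft/s
Q = A × v_mean = 231 × 2.771 = 640.1 ft³/s

640 ft³/s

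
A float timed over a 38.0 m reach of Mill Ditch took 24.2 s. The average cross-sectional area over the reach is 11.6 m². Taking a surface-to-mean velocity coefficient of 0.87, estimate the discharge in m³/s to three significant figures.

15.8 m³/s

v_surface = L / t̄ = 38.0 / 24.2 = 1.570 m/s
v_mean = 0.87 × 1.570 = 1.366 m/s
Q = A × v_mean = 11.6 × 1.366 = 15.85 m³/s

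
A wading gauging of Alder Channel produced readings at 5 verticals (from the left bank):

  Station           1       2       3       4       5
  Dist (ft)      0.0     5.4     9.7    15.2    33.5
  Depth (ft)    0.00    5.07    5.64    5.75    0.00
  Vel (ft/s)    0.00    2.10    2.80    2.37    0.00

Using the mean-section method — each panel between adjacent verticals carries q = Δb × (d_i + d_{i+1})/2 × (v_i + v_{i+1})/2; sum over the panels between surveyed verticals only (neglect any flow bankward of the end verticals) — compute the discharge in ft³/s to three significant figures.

Panel 1-2: Δb = 5.4 ft, d̄ = (0.00+5.07)/2 = 2.535, v̄ = (0.00+2.10)/2 = 1.05 → q = 5.4×2.535×1.05 = 14.37 ft³/s
Panel 2-3: Δb = 4.3 ft, d̄ = (5.07+5.64)/2 = 5.355, v̄ = (2.10+2.80)/2 = 2.45 → q = 4.3×5.355×2.45 = 56.41 ft³/s
Panel 3-4: Δb = 5.5 ft, d̄ = (5.64+5.75)/2 = 5.695, v̄ = (2.80+2.37)/2 = 2.585 → q = 5.5×5.695×2.585 = 80.97 ft³/s
Panel 4-5: Δb = 18.3 ft, d̄ = (5.75+0.00)/2 = 2.875, v̄ = (2.37+0.00)/2 = 1.185 → q = 18.3×2.875×1.185 = 62.35 ft³/s
Q = Σ q = 214.1 ft³/s

214 ft³/s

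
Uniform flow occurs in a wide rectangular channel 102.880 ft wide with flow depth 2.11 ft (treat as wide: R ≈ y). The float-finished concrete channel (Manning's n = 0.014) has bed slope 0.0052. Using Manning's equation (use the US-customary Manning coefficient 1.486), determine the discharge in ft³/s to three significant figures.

2730 ft³/s

A = b·y = 102.880 × 2.11 = 217.1 ft²
Wide channel: R ≈ y = 2.11 ft
Q = (1.486/n)·A·R^(2/3)·S^(1/2) = (1.486/0.014) × 217.1 × 2.110^(2/3) × 0.0052^(1/2) = 2733 ft³/s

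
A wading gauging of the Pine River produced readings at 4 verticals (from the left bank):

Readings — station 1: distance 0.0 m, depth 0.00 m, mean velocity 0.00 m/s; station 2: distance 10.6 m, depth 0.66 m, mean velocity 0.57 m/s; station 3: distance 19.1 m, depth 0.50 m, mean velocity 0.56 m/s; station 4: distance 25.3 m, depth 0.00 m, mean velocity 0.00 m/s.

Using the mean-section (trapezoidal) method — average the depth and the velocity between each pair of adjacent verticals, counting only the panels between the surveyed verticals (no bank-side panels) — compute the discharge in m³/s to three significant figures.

4.22 m³/s

Panel 1-2: Δb = 10.6 m, d̄ = (0.00+0.66)/2 = 0.33, v̄ = (0.00+0.57)/2 = 0.285 → q = 10.6×0.33×0.285 = 0.9969 m³/s
Panel 2-3: Δb = 8.5 m, d̄ = (0.66+0.50)/2 = 0.58, v̄ = (0.57+0.56)/2 = 0.565 → q = 8.5×0.58×0.565 = 2.785 m³/s
Panel 3-4: Δb = 6.2 m, d̄ = (0.50+0.00)/2 = 0.25, v̄ = (0.56+0.00)/2 = 0.28 → q = 6.2×0.25×0.28 = 0.4340 m³/s
Q = Σ q = 4.216 m³/s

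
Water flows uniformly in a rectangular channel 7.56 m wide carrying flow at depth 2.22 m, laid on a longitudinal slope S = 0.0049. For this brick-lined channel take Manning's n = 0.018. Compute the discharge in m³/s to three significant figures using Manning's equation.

81.6 m³/s

A = b·y = 7.56 × 2.22 = 16.78 m²
P = b + 2y = 7.56 + 2×2.22 = 12.00 m
R = A/P = 16.78/12.00 = 1.399 m
Q = (1/n)·A·R^(2/3)·S^(1/2) = (1/0.018) × 16.78 × 1.399^(2/3) × 0.0049^(1/2) = 81.63 m³/s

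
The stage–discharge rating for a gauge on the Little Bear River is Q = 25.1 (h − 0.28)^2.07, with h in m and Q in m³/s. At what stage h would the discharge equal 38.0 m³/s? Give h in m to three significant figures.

h − h₀ = (Q/C)^(1/b) = (38.0/25.1)^(1/2.07) = 1.222 m
h = 0.28 + 1.222 = 1.502 m

1.50 m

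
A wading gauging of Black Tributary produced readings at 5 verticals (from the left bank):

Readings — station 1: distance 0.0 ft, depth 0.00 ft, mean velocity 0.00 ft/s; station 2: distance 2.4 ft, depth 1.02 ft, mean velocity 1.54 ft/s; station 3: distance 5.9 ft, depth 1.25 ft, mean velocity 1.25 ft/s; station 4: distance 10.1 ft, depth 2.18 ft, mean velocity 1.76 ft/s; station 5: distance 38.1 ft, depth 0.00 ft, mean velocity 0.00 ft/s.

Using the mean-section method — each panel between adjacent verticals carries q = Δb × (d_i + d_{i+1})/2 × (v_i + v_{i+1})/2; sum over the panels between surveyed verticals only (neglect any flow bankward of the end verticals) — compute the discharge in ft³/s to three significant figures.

44.2 ft³/s

Panel 1-2: Δb = 2.4 ft, d̄ = (0.00+1.02)/2 = 0.51, v̄ = (0.00+1.54)/2 = 0.77 → q = 2.4×0.51×0.77 = 0.9425 ft³/s
Panel 2-3: Δb = 3.5 ft, d̄ = (1.02+1.25)/2 = 1.135, v̄ = (1.54+1.25)/2 = 1.395 → q = 3.5×1.135×1.395 = 5.542 ft³/s
Panel 3-4: Δb = 4.2 ft, d̄ = (1.25+2.18)/2 = 1.715, v̄ = (1.25+1.76)/2 = 1.505 → q = 4.2×1.715×1.505 = 10.84 ft³/s
Panel 4-5: Δb = 28 ft, d̄ = (2.18+0.00)/2 = 1.09, v̄ = (1.76+0.00)/2 = 0.88 → q = 28×1.09×0.88 = 26.86 ft³/s
Q = Σ q = 44.18 ft³/s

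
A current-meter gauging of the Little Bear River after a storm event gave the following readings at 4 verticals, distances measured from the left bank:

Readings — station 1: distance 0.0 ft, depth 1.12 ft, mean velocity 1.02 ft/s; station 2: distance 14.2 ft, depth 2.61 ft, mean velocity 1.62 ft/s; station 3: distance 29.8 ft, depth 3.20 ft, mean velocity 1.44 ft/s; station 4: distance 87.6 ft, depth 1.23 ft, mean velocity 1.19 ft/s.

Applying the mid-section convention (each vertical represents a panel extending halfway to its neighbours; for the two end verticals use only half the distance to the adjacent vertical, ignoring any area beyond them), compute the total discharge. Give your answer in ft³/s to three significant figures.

w_1 = (14.2 − 0.0)/2 = 7.1 ft; q_1 = 1.02 × 1.12 × 7.1 = 8.111 ft³/s
w_2 = (29.8 − 0.0)/2 = 14.9 ft; q_2 = 1.62 × 2.61 × 14.9 = 63.00 ft³/s
w_3 = (87.6 − 14.2)/2 = 36.7 ft; q_3 = 1.44 × 3.20 × 36.7 = 169.1 ft³/s
w_4 = (87.6 − 29.8)/2 = 28.9 ft; q_4 = 1.19 × 1.23 × 28.9 = 42.30 ft³/s
Q = Σ qᵢ = 282.5 ft³/s

283 ft³/s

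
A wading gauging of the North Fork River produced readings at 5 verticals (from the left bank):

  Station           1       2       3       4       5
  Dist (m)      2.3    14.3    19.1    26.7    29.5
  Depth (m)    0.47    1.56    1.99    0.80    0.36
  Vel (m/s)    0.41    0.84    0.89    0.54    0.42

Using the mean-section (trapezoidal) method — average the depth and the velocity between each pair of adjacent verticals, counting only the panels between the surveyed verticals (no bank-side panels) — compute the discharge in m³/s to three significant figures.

23.3 m³/s

Panel 1-2: Δb = 12 m, d̄ = (0.47+1.56)/2 = 1.015, v̄ = (0.41+0.84)/2 = 0.625 → q = 12×1.015×0.625 = 7.613 m³/s
Panel 2-3: Δb = 4.8 m, d̄ = (1.56+1.99)/2 = 1.775, v̄ = (0.84+0.89)/2 = 0.865 → q = 4.8×1.775×0.865 = 7.370 m³/s
Panel 3-4: Δb = 7.6 m, d̄ = (1.99+0.80)/2 = 1.395, v̄ = (0.89+0.54)/2 = 0.715 → q = 7.6×1.395×0.715 = 7.580 m³/s
Panel 4-5: Δb = 2.8 m, d̄ = (0.80+0.36)/2 = 0.58, v̄ = (0.54+0.42)/2 = 0.48 → q = 2.8×0.58×0.48 = 0.7795 m³/s
Q = Σ q = 23.34 m³/s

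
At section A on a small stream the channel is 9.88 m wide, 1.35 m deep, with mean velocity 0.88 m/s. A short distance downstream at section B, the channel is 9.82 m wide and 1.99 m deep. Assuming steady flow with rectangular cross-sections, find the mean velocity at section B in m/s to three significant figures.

0.601 m/s

Q = A₁V₁ = (9.88×1.35) × 0.88 = 11.74 m³/s
A₂ = 9.82 × 1.99 = 19.54 m²
V₂ = Q/A₂ = 11.74/19.54 = 0.6006 m/s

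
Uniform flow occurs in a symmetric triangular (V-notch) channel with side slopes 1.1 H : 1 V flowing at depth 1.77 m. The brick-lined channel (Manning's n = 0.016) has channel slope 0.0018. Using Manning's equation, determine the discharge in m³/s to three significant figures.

6.89 m³/s

A = z·y² = 1.1×1.77² = 3.446 m²
P = 2y√(1+z²) = 2×1.77×√(1+1.1²) = 5.263 m
R = A/P = 3.446/5.263 = 0.6548 m
Q = (1/n)·A·R^(2/3)·S^(1/2) = (1/0.016) × 3.446 × 0.6548^(2/3) × 0.0018^(1/2) = 6.891 m³/s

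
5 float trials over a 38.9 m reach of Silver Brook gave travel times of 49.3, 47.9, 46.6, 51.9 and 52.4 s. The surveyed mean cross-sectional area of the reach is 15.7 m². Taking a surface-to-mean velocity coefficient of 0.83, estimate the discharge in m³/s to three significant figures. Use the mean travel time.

10.2 m³/s

t̄ = (49.3 + 47.9 + 46.6 + 51.9 + 52.4) / 5 = 49.62 s
v_surface = L / t̄ = 38.9 / 49.62 = 0.7840 m/s
v_mean = 0.83 × 0.7840 = 0.6507 m/s
Q = A × v_mean = 15.7 × 0.6507 = 10.22 m³/s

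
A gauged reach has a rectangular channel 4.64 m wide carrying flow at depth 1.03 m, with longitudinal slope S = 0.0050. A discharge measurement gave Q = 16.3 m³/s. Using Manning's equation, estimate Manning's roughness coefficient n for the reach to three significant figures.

0.0166

A = b·y = 4.64 × 1.03 = 4.779 m²
P = b + 2y = 4.64 + 2×1.03 = 6.700 m
R = A/P = 4.779/6.700 = 0.7133 m
n = (1/Q)·A·R^(2/3)·S^(1/2) = (1/16.3) × 4.779 × 0.7983 × 0.07071 = 0.01655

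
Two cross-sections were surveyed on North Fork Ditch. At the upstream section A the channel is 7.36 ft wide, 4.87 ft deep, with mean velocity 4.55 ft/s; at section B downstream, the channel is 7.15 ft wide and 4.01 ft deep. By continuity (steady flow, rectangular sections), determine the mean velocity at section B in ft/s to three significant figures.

Q = A₁V₁ = (7.36×4.87) × 4.55 = 163.1 ft³/s
A₂ = 7.15 × 4.01 = 28.67 ft²
V₂ = Q/A₂ = 163.1/28.67 = 5.688 ft/s

5.69 ft/s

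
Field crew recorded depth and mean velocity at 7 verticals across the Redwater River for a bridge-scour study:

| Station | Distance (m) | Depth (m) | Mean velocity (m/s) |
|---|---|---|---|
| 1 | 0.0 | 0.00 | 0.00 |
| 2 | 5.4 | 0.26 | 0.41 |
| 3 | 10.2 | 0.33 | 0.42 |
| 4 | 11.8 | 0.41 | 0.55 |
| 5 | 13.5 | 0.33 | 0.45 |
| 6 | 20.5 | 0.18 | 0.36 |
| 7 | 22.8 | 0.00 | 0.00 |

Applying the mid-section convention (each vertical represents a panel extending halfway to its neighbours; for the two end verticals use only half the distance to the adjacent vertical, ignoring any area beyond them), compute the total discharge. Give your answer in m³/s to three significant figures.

2.31 m³/s

w_2 = (10.2 − 0.0)/2 = 5.1 m; q_2 = 0.41 × 0.26 × 5.1 = 0.5437 m³/s
w_3 = (11.8 − 5.4)/2 = 3.2 m; q_3 = 0.42 × 0.33 × 3.2 = 0.4435 m³/s
w_4 = (13.5 − 10.2)/2 = 1.65 m; q_4 = 0.55 × 0.41 × 1.65 = 0.3721 m³/s
w_5 = (20.5 − 11.8)/2 = 4.35 m; q_5 = 0.45 × 0.33 × 4.35 = 0.6460 m³/s
w_6 = (22.8 − 13.5)/2 = 4.65 m; q_6 = 0.36 × 0.18 × 4.65 = 0.3013 m³/s
Stations 1, 7 contribute zero (depth or velocity is 0).
Q = Σ qᵢ = 2.307 m³/s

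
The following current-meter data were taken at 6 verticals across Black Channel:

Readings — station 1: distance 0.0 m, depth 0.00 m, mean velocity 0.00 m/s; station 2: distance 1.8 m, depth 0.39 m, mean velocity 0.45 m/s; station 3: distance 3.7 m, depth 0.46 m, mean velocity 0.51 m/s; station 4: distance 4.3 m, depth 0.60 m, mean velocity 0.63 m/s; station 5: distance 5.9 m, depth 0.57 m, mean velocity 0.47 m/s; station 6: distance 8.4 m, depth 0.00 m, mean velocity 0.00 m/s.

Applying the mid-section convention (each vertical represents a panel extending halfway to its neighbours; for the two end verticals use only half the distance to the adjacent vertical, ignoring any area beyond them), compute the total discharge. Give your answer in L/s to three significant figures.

1580 L/s

w_2 = (3.7 − 0.0)/2 = 1.85 m; q_2 = 0.45 × 0.39 × 1.85 = 0.3247 m³/s
w_3 = (4.3 − 1.8)/2 = 1.25 m; q_3 = 0.51 × 0.46 × 1.25 = 0.2933 m³/s
w_4 = (5.9 − 3.7)/2 = 1.1 m; q_4 = 0.63 × 0.60 × 1.1 = 0.4158 m³/s
w_5 = (8.4 − 4.3)/2 = 2.05 m; q_5 = 0.47 × 0.57 × 2.05 = 0.5492 m³/s
Stations 1, 6 contribute zero (depth or velocity is 0).
Q = Σ qᵢ = 1.583 m³/s
= 1.583 × 1000 = 1583 L/s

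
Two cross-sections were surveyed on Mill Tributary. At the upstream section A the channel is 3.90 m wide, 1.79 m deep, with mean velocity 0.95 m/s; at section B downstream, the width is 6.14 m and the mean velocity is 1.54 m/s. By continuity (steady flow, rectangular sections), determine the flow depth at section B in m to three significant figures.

0.701 m

Q = A₁V₁ = (3.90×1.79) × 0.95 = 6.632 m³/s
d₂ = Q/(b₂ V₂) = 6.632/(6.14×1.54) = 0.7014 m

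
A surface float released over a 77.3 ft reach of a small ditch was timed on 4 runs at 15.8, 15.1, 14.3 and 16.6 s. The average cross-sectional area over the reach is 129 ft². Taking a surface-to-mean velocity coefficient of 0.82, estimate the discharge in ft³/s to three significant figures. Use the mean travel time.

t̄ = (15.8 + 15.1 + 14.3 + 16.6) / 4 = 15.45 s
v_surface = L / t̄ = 77.3 / 15.45 = 5.003 ft/s
v_mean = 0.82 × 5.003 = 4.103 ft/s
Q = A × v_mean = 129 × 4.103 = 529.2 ft³/s

529 ft³/s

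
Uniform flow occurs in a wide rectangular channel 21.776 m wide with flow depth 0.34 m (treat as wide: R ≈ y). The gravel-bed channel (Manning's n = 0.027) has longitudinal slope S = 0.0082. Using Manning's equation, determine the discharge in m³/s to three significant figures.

A = b·y = 21.776 × 0.34 = 7.404 m²
Wide channel: R ≈ y = 0.34 m
Q = (1/n)·A·R^(2/3)·S^(1/2) = (1/0.027) × 7.404 × 0.3400^(2/3) × 0.0082^(1/2) = 12.10 m³/s

12.1 m³/s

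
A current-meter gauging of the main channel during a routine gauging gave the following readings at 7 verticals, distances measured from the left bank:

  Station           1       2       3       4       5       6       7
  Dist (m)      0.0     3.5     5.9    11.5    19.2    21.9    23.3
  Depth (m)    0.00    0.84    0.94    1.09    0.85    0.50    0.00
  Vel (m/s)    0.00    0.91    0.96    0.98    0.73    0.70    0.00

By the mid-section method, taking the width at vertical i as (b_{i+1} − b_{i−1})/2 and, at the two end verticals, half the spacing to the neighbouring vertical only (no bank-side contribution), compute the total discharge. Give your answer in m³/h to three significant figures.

60900 m³/h

w_2 = (5.9 − 0.0)/2 = 2.95 m; q_2 = 0.91 × 0.84 × 2.95 = 2.255 m³/s
w_3 = (11.5 − 3.5)/2 = 4 m; q_3 = 0.96 × 0.94 × 4 = 3.610 m³/s
w_4 = (19.2 − 5.9)/2 = 6.65 m; q_4 = 0.98 × 1.09 × 6.65 = 7.104 m³/s
w_5 = (21.9 − 11.5)/2 = 5.2 m; q_5 = 0.73 × 0.85 × 5.2 = 3.227 m³/s
w_6 = (23.3 − 19.2)/2 = 2.05 m; q_6 = 0.70 × 0.50 × 2.05 = 0.7175 m³/s
Stations 1, 7 contribute zero (depth or velocity is 0).
Q = Σ qᵢ = 16.91 m³/s
= 16.91 × 3600 = 60880 m³/h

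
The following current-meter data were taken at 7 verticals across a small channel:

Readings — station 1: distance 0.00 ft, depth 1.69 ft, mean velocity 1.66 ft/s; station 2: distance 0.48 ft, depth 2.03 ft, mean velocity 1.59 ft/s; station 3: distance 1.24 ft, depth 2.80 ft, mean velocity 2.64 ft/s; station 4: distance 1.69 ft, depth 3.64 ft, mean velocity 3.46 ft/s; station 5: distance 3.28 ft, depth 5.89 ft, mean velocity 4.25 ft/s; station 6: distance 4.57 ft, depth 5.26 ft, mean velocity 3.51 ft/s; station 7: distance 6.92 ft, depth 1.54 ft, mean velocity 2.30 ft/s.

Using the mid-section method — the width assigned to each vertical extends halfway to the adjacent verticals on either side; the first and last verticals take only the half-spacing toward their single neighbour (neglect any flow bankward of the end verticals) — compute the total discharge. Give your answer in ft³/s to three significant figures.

93.8 ft³/s

w_1 = (0.48 − 0.00)/2 = 0.24 ft; q_1 = 1.66 × 1.69 × 0.24 = 0.6733 ft³/s
w_2 = (1.24 − 0.00)/2 = 0.62 ft; q_2 = 1.59 × 2.03 × 0.62 = 2.001 ft³/s
w_3 = (1.69 − 0.48)/2 = 0.605 ft; q_3 = 2.64 × 2.80 × 0.605 = 4.472 ft³/s
w_4 = (3.28 − 1.24)/2 = 1.02 ft; q_4 = 3.46 × 3.64 × 1.02 = 12.85 ft³/s
w_5 = (4.57 − 1.69)/2 = 1.44 ft; q_5 = 4.25 × 5.89 × 1.44 = 36.05 ft³/s
w_6 = (6.92 − 3.28)/2 = 1.82 ft; q_6 = 3.51 × 5.26 × 1.82 = 33.60 ft³/s
w_7 = (6.92 − 4.57)/2 = 1.175 ft; q_7 = 2.30 × 1.54 × 1.175 = 4.162 ft³/s
Q = Σ qᵢ = 93.80 ft³/s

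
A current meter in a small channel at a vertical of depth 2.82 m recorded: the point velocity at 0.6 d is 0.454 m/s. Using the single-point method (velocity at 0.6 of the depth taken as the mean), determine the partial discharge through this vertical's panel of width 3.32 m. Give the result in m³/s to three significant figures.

4.25 m³/s

v̄ = v₀.₆ = 0.454 m/s
q = v̄ × d × w = 0.4540 × 2.82 × 3.32 = 4.251 m³/s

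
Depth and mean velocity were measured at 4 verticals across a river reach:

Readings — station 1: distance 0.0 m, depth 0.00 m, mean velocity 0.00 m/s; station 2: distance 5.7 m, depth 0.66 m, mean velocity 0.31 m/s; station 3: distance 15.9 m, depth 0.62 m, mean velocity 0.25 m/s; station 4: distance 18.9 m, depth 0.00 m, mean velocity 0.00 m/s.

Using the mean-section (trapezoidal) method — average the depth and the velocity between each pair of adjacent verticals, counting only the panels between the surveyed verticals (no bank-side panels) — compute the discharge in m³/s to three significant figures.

2.24 m³/s

Panel 1-2: Δb = 5.7 m, d̄ = (0.00+0.66)/2 = 0.33, v̄ = (0.00+0.31)/2 = 0.155 → q = 5.7×0.33×0.155 = 0.2916 m³/s
Panel 2-3: Δb = 10.2 m, d̄ = (0.66+0.62)/2 = 0.64, v̄ = (0.31+0.25)/2 = 0.28 → q = 10.2×0.64×0.28 = 1.828 m³/s
Panel 3-4: Δb = 3 m, d̄ = (0.62+0.00)/2 = 0.31, v̄ = (0.25+0.00)/2 = 0.125 → q = 3×0.31×0.125 = 0.1163 m³/s
Q = Σ q = 2.236 m³/s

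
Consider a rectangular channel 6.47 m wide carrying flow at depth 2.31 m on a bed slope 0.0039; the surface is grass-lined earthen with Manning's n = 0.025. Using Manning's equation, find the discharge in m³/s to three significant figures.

A = b·y = 6.47 × 2.31 = 14.95 m²
P = b + 2y = 6.47 + 2×2.31 = 11.09 m
R = A/P = 14.95/11.09 = 1.348 m
Q = (1/n)·A·R^(2/3)·S^(1/2) = (1/0.025) × 14.95 × 1.348^(2/3) × 0.0039^(1/2) = 45.55 m³/s

45.6 m³/s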